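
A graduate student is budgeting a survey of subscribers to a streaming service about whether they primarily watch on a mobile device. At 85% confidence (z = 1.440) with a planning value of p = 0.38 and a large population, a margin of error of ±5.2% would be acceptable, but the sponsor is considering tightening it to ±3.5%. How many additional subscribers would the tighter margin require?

At ±5.2%: n = 1.440² × 0.2356 / 0.052² ≈ 180.67 → 181.
At ±3.5%: n = 1.440² × 0.2356 / 0.035² ≈ 398.81 → 399.
Additional respondents: 399 − 181 = 218.

218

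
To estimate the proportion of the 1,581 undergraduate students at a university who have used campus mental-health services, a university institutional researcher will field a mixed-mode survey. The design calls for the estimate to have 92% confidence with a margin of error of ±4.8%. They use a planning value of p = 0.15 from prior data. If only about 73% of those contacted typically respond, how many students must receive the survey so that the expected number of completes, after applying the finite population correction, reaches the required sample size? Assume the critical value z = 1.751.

211

Completed interviews needed (unadjusted): n₀ = 1.751² × 0.1275 / 0.048² ≈ 169.67 → 170.
FPC for N = 1,581: n = 170 / (1 + 169/1581) = 170 / 1.1069 ≈ 153.58 → 154.
At a 73% response rate, contacts needed = 154 / 0.73 ≈ 210.96 → 211.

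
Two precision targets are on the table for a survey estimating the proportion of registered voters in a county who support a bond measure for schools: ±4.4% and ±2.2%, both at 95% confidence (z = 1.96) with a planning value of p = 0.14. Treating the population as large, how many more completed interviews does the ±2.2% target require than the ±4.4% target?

At ±4.4%: n = 1.96² × 0.1204 / 0.044² ≈ 238.91 → 239.
At ±2.2%: n = 1.96² × 0.1204 / 0.022² ≈ 955.64 → 956.
Additional respondents: 956 − 239 = 717.

717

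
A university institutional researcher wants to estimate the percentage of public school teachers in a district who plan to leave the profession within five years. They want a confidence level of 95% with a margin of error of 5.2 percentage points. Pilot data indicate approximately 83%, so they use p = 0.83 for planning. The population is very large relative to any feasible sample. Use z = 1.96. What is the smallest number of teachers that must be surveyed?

With p = 0.83, p(1−p) = 0.1411.
n = z²·p(1−p)/E² = 1.96² × 0.1411 / 0.052² = 3.8416 × 0.1411 / 0.002704 ≈ 200.46.
Rounding up gives n = 201.

201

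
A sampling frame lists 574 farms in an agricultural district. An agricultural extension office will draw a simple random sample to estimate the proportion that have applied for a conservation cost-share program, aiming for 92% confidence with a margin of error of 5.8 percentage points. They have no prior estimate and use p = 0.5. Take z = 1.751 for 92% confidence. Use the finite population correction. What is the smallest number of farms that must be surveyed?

164

Unadjusted: n₀ = 1.751² × 0.50 × 0.50 / 0.058² ≈ 227.85, so n₀ = 228.
Finite population correction with N = 574: n = n₀ / (1 + (n₀−1)/N) = 228 / (1 + 227/574) = 228 / 1.3955 ≈ 163.39.
Rounding up, n = 164.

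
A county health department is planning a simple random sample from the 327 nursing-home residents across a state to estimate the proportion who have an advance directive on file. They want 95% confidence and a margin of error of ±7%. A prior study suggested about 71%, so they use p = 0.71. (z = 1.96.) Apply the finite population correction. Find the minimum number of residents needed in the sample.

Unadjusted: n₀ = 1.96² × 0.71 × 0.29 / 0.070² ≈ 161.43, so n₀ = 162.
Finite population correction with N = 327: n = n₀ / (1 + (n₀−1)/N) = 162 / (1 + 161/327) = 162 / 1.4924 ≈ 108.55.
Rounding up, n = 109.

109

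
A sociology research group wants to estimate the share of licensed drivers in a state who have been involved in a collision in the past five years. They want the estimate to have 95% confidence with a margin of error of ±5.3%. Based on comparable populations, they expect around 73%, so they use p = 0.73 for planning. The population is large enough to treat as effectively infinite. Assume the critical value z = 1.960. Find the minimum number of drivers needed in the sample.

With p = 0.73, p(1−p) = 0.1971.
n = z²·p(1−p)/E² = 1.960² × 0.1971 / 0.053² = 3.8416 × 0.1971 / 0.002809 ≈ 269.55.
Rounding up gives n = 270.

270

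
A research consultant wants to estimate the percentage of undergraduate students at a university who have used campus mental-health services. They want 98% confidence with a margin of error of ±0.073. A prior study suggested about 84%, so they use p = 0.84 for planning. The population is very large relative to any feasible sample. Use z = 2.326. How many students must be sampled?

137

With p = 0.84, p(1−p) = 0.1344.
n = z²·p(1−p)/E² = 2.326² × 0.1344 / 0.073² = 5.4103 × 0.1344 / 0.005329 ≈ 136.45.
Rounding up gives n = 137.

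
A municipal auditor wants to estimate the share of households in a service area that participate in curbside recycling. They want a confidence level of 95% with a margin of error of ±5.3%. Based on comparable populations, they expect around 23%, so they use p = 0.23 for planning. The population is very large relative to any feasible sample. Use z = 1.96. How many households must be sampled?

243

With p = 0.23, p(1−p) = 0.1771.
n = z²·p(1−p)/E² = 1.96² × 0.1771 / 0.053² = 3.8416 × 0.1771 / 0.002809 ≈ 242.20.
Rounding up gives n = 243.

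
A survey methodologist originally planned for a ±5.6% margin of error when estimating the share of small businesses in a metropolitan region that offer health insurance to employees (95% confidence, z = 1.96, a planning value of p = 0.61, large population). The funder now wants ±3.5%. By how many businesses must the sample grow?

At ±5.6%: n = 1.96² × 0.2379 / 0.056² ≈ 291.43 → 292.
At ±3.5%: n = 1.96² × 0.2379 / 0.035² ≈ 746.05 → 747.
Additional respondents: 747 − 292 = 455.

455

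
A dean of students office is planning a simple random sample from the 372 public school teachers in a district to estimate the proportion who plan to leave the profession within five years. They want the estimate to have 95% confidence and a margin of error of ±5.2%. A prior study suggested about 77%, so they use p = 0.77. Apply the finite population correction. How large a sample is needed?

For 95% confidence, z = 1.960.
Unadjusted: n₀ = 1.960² × 0.77 × 0.23 / 0.052² ≈ 251.61, so n₀ = 252.
Finite population correction with N = 372: n = n₀ / (1 + (n₀−1)/N) = 252 / (1 + 251/372) = 252 / 1.6747 ≈ 150.47.
Rounding up, n = 151.

151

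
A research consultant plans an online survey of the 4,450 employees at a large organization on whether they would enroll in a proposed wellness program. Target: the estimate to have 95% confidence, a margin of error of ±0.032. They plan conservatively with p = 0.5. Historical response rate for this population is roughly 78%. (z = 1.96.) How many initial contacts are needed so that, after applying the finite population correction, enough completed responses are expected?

994

Completed interviews needed (unadjusted): n₀ = 1.96² × 0.2500 / 0.032² ≈ 937.89 → 938.
FPC for N = 4,450: n = 938 / (1 + 937/4450) = 938 / 1.2106 ≈ 774.85 → 775.
At a 78% response rate, contacts needed = 775 / 0.78 ≈ 993.59 → 994.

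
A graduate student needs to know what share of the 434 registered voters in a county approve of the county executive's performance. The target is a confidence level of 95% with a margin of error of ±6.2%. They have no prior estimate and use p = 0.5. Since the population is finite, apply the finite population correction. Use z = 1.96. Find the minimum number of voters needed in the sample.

159

Unadjusted: n₀ = 1.96² × 0.50 × 0.50 / 0.062² ≈ 249.84, so n₀ = 250.
Finite population correction with N = 434: n = n₀ / (1 + (n₀−1)/N) = 250 / (1 + 249/434) = 250 / 1.5737 ≈ 158.86.
Rounding up, n = 159.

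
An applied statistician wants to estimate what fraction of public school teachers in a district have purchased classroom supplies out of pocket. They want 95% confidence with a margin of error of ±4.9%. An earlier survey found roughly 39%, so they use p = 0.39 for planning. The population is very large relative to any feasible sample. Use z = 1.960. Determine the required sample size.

With p = 0.39, p(1−p) = 0.2379.
n = z²·p(1−p)/E² = 1.960² × 0.2379 / 0.049² = 3.8416 × 0.2379 / 0.002401 ≈ 380.64.
Rounding up gives n = 381.

381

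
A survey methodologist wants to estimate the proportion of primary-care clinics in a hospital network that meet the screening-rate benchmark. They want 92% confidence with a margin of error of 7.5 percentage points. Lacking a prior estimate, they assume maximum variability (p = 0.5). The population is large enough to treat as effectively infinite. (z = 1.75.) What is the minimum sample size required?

137

With p = 0.5, p(1−p) = 0.25.
n = z²·p(1−p)/E² = 1.75² × 0.2500 / 0.075² = 3.0625 × 0.2500 / 0.005625 ≈ 136.11.
Rounding up gives n = 137.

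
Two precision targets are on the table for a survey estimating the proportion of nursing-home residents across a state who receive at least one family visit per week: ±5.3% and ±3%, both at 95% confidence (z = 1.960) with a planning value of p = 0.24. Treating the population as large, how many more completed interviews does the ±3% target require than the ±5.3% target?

529

At ±5.3%: n = 1.960² × 0.1824 / 0.053² ≈ 249.45 → 250.
At ±3%: n = 1.960² × 0.1824 / 0.030² ≈ 778.56 → 779.
Additional respondents: 779 − 250 = 529.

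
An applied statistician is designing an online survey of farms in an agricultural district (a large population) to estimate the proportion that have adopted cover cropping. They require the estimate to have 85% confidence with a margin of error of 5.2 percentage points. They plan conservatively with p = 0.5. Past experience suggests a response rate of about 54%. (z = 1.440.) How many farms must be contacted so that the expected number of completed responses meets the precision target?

Completed interviews needed: n₀ = 1.440² × 0.2500 / 0.052² ≈ 191.72 → 192.
At a 54% response rate, contacts needed = 192 / 0.54 ≈ 355.56 → 356.

356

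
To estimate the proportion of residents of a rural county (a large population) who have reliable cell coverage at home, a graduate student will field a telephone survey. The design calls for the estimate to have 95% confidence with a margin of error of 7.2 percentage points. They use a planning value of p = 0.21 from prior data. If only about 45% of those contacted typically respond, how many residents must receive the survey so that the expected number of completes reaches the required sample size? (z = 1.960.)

Completed interviews needed: n₀ = 1.960² × 0.1659 / 0.072² ≈ 122.94 → 123.
At a 45% response rate, contacts needed = 123 / 0.45 ≈ 273.33 → 274.

274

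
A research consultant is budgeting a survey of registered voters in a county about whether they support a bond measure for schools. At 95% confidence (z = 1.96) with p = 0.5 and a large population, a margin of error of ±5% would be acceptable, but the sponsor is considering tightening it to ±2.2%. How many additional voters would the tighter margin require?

At ±5%: n = 1.96² × 0.2500 / 0.050² ≈ 384.16 → 385.
At ±2.2%: n = 1.96² × 0.2500 / 0.022² ≈ 1984.30 → 1985.
Additional respondents: 1985 − 385 = 1600.

1600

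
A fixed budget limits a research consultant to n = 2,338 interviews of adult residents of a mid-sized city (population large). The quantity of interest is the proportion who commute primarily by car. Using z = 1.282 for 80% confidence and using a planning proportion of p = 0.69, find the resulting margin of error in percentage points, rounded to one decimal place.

1.2

SE(p̂) = √[p(1−p)/n] = √[0.2139/2338] = 0.00956.
E = z × SE = 1.282 × 0.00956 = 0.01226, or 1.2 percentage points.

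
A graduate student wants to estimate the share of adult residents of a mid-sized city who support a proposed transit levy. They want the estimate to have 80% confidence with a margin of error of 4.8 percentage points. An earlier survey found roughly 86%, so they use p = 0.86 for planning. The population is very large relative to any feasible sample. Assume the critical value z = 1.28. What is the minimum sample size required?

86

With p = 0.86, p(1−p) = 0.1204.
n = z²·p(1−p)/E² = 1.28² × 0.1204 / 0.048² = 1.6384 × 0.1204 / 0.002304 ≈ 85.62.
Rounding up gives n = 86.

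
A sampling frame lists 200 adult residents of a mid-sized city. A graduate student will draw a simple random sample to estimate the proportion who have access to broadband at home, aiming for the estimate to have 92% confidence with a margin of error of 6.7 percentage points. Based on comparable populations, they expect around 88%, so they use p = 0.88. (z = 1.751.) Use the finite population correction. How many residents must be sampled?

Unadjusted: n₀ = 1.751² × 0.88 × 0.12 / 0.067² ≈ 72.13, so n₀ = 73.
Finite population correction with N = 200: n = n₀ / (1 + (n₀−1)/N) = 73 / (1 + 72/200) = 73 / 1.3600 ≈ 53.68.
Rounding up, n = 54.

54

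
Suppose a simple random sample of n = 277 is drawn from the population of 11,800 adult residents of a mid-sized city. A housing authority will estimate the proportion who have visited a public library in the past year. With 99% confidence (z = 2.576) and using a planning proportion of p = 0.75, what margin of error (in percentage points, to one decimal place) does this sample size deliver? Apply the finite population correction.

Finite-population factor: (N−n)/(N−1) = (11800−277)/(11800−1) = 0.9766.
SE(p̂) = √[p(1−p)/n · (N−n)/(N−1)] = √[0.1875/277 × 0.9766] = 0.02571.
E = z × SE = 2.576 × 0.02571 = 0.06623 ≈ 6.6 percentage points.

6.6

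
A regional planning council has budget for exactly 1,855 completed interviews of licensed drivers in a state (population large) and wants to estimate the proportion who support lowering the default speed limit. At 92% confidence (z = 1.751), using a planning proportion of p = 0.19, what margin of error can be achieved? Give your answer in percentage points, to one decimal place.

1.6

SE(p̂) = √[p(1−p)/n] = √[0.1539/1855] = 0.00911.
E = z × SE = 1.751 × 0.00911 = 0.01595, or 1.6 percentage points.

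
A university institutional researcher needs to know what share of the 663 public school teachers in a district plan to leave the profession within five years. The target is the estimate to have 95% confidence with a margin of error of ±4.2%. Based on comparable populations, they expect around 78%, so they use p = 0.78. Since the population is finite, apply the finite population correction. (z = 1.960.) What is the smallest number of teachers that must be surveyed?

Unadjusted: n₀ = 1.960² × 0.78 × 0.22 / 0.042² ≈ 373.71, so n₀ = 374.
Finite population correction with N = 663: n = n₀ / (1 + (n₀−1)/N) = 374 / (1 + 373/663) = 374 / 1.5626 ≈ 239.35.
Rounding up, n = 240.

240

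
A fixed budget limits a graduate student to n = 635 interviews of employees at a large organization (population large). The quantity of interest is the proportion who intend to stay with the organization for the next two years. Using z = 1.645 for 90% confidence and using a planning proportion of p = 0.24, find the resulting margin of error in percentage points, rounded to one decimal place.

SE(p̂) = √[p(1−p)/n] = √[0.1824/635] = 0.01695.
E = z × SE = 1.645 × 0.01695 = 0.02788, or 2.8 percentage points.

2.8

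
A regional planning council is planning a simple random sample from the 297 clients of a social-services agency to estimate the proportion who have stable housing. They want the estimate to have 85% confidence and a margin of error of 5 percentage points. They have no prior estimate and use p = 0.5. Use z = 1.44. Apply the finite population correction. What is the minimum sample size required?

123

Unadjusted: n₀ = 1.44² × 0.50 × 0.50 / 0.050² ≈ 207.36, so n₀ = 208.
Finite population correction with N = 297: n = n₀ / (1 + (n₀−1)/N) = 208 / (1 + 207/297) = 208 / 1.6970 ≈ 122.57.
Rounding up, n = 123.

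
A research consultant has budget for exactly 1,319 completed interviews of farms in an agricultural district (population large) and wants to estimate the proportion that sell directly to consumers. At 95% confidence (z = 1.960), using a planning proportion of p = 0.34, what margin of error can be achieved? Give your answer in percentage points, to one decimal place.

SE(p̂) = √[p(1−p)/n] = √[0.2244/1319] = 0.01304.
E = z × SE = 1.960 × 0.01304 = 0.02556, or 2.6 percentage points.

2.6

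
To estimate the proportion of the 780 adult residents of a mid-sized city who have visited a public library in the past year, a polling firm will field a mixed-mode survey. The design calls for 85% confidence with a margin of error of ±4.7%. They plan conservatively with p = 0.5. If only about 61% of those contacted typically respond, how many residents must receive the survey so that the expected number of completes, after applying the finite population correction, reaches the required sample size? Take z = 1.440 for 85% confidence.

Completed interviews needed (unadjusted): n₀ = 1.440² × 0.2500 / 0.047² ≈ 234.68 → 235.
FPC for N = 780: n = 235 / (1 + 234/780) = 235 / 1.3000 ≈ 180.77 → 181.
At a 61% response rate, contacts needed = 181 / 0.61 ≈ 296.72 → 297.

297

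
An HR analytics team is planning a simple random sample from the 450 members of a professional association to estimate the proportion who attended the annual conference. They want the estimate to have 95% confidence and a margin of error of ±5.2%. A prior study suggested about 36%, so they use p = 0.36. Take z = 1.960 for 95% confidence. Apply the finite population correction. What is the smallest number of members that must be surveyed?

Unadjusted: n₀ = 1.960² × 0.36 × 0.64 / 0.052² ≈ 327.33, so n₀ = 328.
Finite population correction with N = 450: n = n₀ / (1 + (n₀−1)/N) = 328 / (1 + 327/450) = 328 / 1.7267 ≈ 189.96.
Rounding up, n = 190.

190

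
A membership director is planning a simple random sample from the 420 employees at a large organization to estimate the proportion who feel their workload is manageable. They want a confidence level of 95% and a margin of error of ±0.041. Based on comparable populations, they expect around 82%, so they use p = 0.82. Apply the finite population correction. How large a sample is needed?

For 95% confidence, z = 1.96.
Unadjusted: n₀ = 1.96² × 0.82 × 0.18 / 0.041² ≈ 337.31, so n₀ = 338.
Finite population correction with N = 420: n = n₀ / (1 + (n₀−1)/N) = 338 / (1 + 337/420) = 338 / 1.8024 ≈ 187.53.
Rounding up, n = 188.

188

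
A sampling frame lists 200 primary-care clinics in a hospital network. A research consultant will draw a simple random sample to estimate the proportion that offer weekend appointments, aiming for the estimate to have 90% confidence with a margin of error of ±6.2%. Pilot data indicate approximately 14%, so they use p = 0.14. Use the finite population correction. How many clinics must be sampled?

60

For 90% confidence, z = 1.645.
Unadjusted: n₀ = 1.645² × 0.14 × 0.86 / 0.062² ≈ 84.76, so n₀ = 85.
Finite population correction with N = 200: n = n₀ / (1 + (n₀−1)/N) = 85 / (1 + 84/200) = 85 / 1.4200 ≈ 59.86.
Rounding up, n = 60.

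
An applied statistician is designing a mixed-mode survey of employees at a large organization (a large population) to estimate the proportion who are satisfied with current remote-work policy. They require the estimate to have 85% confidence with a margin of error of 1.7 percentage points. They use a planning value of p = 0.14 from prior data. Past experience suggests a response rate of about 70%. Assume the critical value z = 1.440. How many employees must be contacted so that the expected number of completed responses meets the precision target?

1235

Completed interviews needed: n₀ = 1.440² × 0.1204 / 0.017² ≈ 863.88 → 864.
At a 70% response rate, contacts needed = 864 / 0.70 ≈ 1234.29 → 1235.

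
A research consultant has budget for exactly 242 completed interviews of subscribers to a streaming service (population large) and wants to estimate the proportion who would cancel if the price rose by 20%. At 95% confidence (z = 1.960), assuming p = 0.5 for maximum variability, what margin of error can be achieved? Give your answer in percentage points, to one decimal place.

6.3

SE(p̂) = √[p(1−p)/n] = √[0.2500/242] = 0.03214.
E = z × SE = 1.960 × 0.03214 = 0.06300, or 6.3 percentage points.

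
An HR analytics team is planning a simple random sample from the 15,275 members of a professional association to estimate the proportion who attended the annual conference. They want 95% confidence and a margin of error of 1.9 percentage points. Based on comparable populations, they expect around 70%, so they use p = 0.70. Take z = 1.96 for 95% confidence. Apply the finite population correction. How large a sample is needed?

1950

Unadjusted: n₀ = 1.96² × 0.70 × 0.30 / 0.019² ≈ 2234.73, so n₀ = 2235.
Finite population correction with N = 15,275: n = n₀ / (1 + (n₀−1)/N) = 2235 / (1 + 2234/15275) = 2235 / 1.1463 ≈ 1949.83.
Rounding up, n = 1950.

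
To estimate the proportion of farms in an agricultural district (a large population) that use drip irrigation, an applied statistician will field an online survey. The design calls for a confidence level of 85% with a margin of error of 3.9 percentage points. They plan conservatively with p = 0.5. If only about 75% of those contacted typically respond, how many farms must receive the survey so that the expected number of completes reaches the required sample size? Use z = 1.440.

455

Completed interviews needed: n₀ = 1.440² × 0.2500 / 0.039² ≈ 340.83 → 341.
At a 75% response rate, contacts needed = 341 / 0.75 ≈ 454.67 → 455.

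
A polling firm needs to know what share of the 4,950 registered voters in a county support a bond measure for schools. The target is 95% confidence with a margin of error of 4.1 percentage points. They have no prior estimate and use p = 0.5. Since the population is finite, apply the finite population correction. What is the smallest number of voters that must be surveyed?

For 95% confidence, z = 1.96.
Unadjusted: n₀ = 1.96² × 0.50 × 0.50 / 0.041² ≈ 571.33, so n₀ = 572.
Finite population correction with N = 4,950: n = n₀ / (1 + (n₀−1)/N) = 572 / (1 + 571/4950) = 572 / 1.1154 ≈ 512.84.
Rounding up, n = 513.

513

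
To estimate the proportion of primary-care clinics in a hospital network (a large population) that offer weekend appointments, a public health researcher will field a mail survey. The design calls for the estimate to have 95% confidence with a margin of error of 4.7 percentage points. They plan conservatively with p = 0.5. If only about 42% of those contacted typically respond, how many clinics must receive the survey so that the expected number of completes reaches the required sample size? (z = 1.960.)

1036

Completed interviews needed: n₀ = 1.960² × 0.2500 / 0.047² ≈ 434.77 → 435.
At a 42% response rate, contacts needed = 435 / 0.42 ≈ 1035.71 → 1036.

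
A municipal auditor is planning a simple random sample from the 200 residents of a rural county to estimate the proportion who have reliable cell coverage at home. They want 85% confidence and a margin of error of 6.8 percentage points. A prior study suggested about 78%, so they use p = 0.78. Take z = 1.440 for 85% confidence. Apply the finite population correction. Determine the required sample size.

Unadjusted: n₀ = 1.440² × 0.78 × 0.22 / 0.068² ≈ 76.95, so n₀ = 77.
Finite population correction with N = 200: n = n₀ / (1 + (n₀−1)/N) = 77 / (1 + 76/200) = 77 / 1.3800 ≈ 55.80.
Rounding up, n = 56.

56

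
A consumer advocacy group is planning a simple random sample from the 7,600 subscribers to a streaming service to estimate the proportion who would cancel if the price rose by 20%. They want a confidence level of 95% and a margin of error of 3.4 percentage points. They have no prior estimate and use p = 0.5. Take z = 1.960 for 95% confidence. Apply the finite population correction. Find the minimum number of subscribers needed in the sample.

750

Unadjusted: n₀ = 1.960² × 0.50 × 0.50 / 0.034² ≈ 830.80, so n₀ = 831.
Finite population correction with N = 7,600: n = n₀ / (1 + (n₀−1)/N) = 831 / (1 + 830/7600) = 831 / 1.1092 ≈ 749.18.
Rounding up, n = 750.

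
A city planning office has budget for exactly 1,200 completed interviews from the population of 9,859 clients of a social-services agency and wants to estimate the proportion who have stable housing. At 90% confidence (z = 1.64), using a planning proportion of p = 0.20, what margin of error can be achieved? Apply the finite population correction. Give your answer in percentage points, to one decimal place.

1.8

Finite-population factor: (N−n)/(N−1) = (9859−1200)/(9859−1) = 0.8784.
SE(p̂) = √[p(1−p)/n · (N−n)/(N−1)] = √[0.1600/1200 × 0.8784] = 0.01082.
E = z × SE = 1.64 × 0.01082 = 0.01775 ≈ 1.8 percentage points.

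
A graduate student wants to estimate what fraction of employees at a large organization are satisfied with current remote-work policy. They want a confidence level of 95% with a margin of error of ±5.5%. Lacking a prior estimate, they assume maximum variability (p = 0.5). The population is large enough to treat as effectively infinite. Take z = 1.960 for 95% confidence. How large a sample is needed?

With p = 0.5, p(1−p) = 0.25.
n = z²·p(1−p)/E² = 1.960² × 0.2500 / 0.055² = 3.8416 × 0.2500 / 0.003025 ≈ 317.49.
Rounding up gives n = 318.

318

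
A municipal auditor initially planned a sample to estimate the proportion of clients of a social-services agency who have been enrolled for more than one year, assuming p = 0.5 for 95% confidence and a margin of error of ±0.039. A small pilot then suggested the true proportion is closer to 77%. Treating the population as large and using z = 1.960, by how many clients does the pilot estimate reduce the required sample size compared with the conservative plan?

184

Conservative (p = 0.5): n = 1.960² × 0.25 / 0.039² ≈ 631.43 → 632.
Using p = 0.77: p(1−p) = 0.1771, so n = 1.960² × 0.1771 / 0.039² ≈ 447.30 → 448.
Reduction: 632 − 448 = 184.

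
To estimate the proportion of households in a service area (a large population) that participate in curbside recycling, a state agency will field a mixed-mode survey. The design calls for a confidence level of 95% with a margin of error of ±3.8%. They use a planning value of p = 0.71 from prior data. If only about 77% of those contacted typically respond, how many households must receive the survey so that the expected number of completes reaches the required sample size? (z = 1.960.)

Completed interviews needed: n₀ = 1.960² × 0.2059 / 0.038² ≈ 547.77 → 548.
At a 77% response rate, contacts needed = 548 / 0.77 ≈ 711.69 → 712.

712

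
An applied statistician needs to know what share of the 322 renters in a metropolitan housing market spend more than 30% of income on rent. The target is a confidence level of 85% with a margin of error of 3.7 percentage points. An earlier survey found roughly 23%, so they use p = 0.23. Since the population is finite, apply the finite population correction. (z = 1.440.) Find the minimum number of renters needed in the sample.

147

Unadjusted: n₀ = 1.440² × 0.23 × 0.77 / 0.037² ≈ 268.25, so n₀ = 269.
Finite population correction with N = 322: n = n₀ / (1 + (n₀−1)/N) = 269 / (1 + 268/322) = 269 / 1.8323 ≈ 146.81.
Rounding up, n = 147.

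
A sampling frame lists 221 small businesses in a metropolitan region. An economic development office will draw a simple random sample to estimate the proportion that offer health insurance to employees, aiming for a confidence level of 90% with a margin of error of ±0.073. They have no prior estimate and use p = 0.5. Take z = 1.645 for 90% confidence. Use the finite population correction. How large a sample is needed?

81

Unadjusted: n₀ = 1.645² × 0.50 × 0.50 / 0.073² ≈ 126.95, so n₀ = 127.
Finite population correction with N = 221: n = n₀ / (1 + (n₀−1)/N) = 127 / (1 + 126/221) = 127 / 1.5701 ≈ 80.88.
Rounding up, n = 81.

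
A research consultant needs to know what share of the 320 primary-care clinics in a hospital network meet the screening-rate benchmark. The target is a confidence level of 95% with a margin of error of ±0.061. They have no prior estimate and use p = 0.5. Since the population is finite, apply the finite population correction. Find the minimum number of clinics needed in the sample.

144

For 95% confidence, z = 1.960.
Unadjusted: n₀ = 1.960² × 0.50 × 0.50 / 0.061² ≈ 258.10, so n₀ = 259.
Finite population correction with N = 320: n = n₀ / (1 + (n₀−1)/N) = 259 / (1 + 258/320) = 259 / 1.8062 ≈ 143.39.
Rounding up, n = 144.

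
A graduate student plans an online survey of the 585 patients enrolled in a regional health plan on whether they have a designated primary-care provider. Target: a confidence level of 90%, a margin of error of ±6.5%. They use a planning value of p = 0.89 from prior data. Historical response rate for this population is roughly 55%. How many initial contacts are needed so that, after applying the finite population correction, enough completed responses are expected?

For 90% confidence, z = 1.645.
Completed interviews needed (unadjusted): n₀ = 1.645² × 0.0979 / 0.065² ≈ 62.70 → 63.
FPC for N = 585: n = 63 / (1 + 62/585) = 63 / 1.1060 ≈ 56.96 → 57.
At a 55% response rate, contacts needed = 57 / 0.55 ≈ 103.64 → 104.

104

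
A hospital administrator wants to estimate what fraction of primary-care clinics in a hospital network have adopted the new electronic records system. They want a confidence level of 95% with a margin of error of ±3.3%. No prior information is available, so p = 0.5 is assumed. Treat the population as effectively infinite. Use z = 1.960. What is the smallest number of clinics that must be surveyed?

With p = 0.5, p(1−p) = 0.25.
n = z²·p(1−p)/E² = 1.960² × 0.2500 / 0.033² = 3.8416 × 0.2500 / 0.001089 ≈ 881.91.
Rounding up gives n = 882.

882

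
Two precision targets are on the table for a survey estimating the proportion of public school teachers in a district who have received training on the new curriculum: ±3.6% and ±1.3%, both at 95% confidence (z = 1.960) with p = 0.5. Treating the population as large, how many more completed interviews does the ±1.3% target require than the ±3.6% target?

At ±3.6%: n = 1.960² × 0.2500 / 0.036² ≈ 741.05 → 742.
At ±1.3%: n = 1.960² × 0.2500 / 0.013² ≈ 5682.84 → 5683.
Additional respondents: 5683 − 742 = 4941.

4941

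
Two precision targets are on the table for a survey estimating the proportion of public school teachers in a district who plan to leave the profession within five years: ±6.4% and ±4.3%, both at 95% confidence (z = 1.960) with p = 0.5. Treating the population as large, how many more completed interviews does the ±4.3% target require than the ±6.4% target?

285

At ±6.4%: n = 1.960² × 0.2500 / 0.064² ≈ 234.47 → 235.
At ±4.3%: n = 1.960² × 0.2500 / 0.043² ≈ 519.42 → 520.
Additional respondents: 520 − 235 = 285.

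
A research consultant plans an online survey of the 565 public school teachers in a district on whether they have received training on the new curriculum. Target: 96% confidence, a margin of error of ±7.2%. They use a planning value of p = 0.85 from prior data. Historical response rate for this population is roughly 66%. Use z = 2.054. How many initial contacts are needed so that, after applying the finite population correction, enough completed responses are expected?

134

Completed interviews needed (unadjusted): n₀ = 2.054² × 0.1275 / 0.072² ≈ 103.76 → 104.
FPC for N = 565: n = 104 / (1 + 103/565) = 104 / 1.1823 ≈ 87.96 → 88.
At a 66% response rate, contacts needed = 88 / 0.66 ≈ 133.33 → 134.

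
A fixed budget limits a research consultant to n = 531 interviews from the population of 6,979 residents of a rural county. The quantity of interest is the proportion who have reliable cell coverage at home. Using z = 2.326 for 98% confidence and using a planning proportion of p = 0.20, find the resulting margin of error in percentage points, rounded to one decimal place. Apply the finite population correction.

3.9

Finite-population factor: (N−n)/(N−1) = (6979−531)/(6979−1) = 0.9240.
SE(p̂) = √[p(1−p)/n · (N−n)/(N−1)] = √[0.1600/531 × 0.9240] = 0.01669.
E = z × SE = 2.326 × 0.01669 = 0.03881 ≈ 3.9 percentage points.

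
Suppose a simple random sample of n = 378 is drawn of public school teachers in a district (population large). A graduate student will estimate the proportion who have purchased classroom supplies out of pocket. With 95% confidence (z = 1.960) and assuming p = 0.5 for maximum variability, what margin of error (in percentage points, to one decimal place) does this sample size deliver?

5.0

SE(p̂) = √[p(1−p)/n] = √[0.2500/378] = 0.02572.
E = z × SE = 1.960 × 0.02572 = 0.05041, or 5.0 percentage points.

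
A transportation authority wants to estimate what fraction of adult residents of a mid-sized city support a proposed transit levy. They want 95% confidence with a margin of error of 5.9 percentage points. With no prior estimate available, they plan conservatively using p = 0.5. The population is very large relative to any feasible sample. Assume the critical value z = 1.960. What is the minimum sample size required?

With p = 0.5, p(1−p) = 0.25.
n = z²·p(1−p)/E² = 1.960² × 0.2500 / 0.059² = 3.8416 × 0.2500 / 0.003481 ≈ 275.90.
Rounding up gives n = 276.

276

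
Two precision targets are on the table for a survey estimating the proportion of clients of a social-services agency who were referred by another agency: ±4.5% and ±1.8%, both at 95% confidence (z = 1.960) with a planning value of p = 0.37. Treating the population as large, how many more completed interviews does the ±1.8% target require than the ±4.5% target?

2321

At ±4.5%: n = 1.960² × 0.2331 / 0.045² ≈ 442.21 → 443.
At ±1.8%: n = 1.960² × 0.2331 / 0.018² ≈ 2763.82 → 2764.
Additional respondents: 2764 − 443 = 2321.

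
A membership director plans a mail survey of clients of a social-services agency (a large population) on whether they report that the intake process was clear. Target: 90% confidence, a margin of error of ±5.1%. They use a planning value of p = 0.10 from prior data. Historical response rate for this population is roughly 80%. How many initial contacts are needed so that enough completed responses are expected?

For 90% confidence, z = 1.645.
Completed interviews needed: n₀ = 1.645² × 0.0900 / 0.051² ≈ 93.63 → 94.
At an 80% response rate, contacts needed = 94 / 0.80 ≈ 117.50 → 118.

118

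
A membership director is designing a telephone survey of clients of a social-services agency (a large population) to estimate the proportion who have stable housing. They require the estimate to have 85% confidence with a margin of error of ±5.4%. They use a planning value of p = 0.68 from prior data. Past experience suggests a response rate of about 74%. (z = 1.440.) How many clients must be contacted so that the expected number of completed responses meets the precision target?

210

Completed interviews needed: n₀ = 1.440² × 0.2176 / 0.054² ≈ 154.74 → 155.
At a 74% response rate, contacts needed = 155 / 0.74 ≈ 209.46 → 210.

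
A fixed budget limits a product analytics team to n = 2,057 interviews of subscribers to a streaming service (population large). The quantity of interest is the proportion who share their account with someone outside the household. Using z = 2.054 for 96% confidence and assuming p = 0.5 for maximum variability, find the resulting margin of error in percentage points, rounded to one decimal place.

SE(p̂) = √[p(1−p)/n] = √[0.2500/2057] = 0.01102.
E = z × SE = 2.054 × 0.01102 = 0.02264, or 2.3 percentage points.

2.3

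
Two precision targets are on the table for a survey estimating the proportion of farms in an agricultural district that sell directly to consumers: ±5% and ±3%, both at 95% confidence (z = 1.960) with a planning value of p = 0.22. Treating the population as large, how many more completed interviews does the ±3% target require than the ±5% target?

At ±5%: n = 1.960² × 0.1716 / 0.050² ≈ 263.69 → 264.
At ±3%: n = 1.960² × 0.1716 / 0.030² ≈ 732.47 → 733.
Additional respondents: 733 − 264 = 469.

469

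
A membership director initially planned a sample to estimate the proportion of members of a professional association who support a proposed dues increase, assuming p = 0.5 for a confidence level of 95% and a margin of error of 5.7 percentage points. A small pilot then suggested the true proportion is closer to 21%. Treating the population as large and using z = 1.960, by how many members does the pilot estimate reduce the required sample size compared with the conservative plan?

Conservative (p = 0.5): n = 1.960² × 0.25 / 0.057² ≈ 295.60 → 296.
Using p = 0.21: p(1−p) = 0.1659, so n = 1.960² × 0.1659 / 0.057² ≈ 196.16 → 197.
Reduction: 296 − 197 = 99.

99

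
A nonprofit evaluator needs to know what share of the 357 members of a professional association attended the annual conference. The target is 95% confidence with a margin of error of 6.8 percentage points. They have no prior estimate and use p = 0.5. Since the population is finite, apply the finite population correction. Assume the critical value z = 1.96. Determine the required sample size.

Unadjusted: n₀ = 1.96² × 0.50 × 0.50 / 0.068² ≈ 207.70, so n₀ = 208.
Finite population correction with N = 357: n = n₀ / (1 + (n₀−1)/N) = 208 / (1 + 207/357) = 208 / 1.5798 ≈ 131.66.
Rounding up, n = 132.

132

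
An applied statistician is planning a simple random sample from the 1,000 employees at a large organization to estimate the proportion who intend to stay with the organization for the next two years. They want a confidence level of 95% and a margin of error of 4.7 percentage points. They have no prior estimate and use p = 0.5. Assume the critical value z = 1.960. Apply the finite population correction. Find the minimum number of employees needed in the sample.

304

Unadjusted: n₀ = 1.960² × 0.50 × 0.50 / 0.047² ≈ 434.77, so n₀ = 435.
Finite population correction with N = 1,000: n = n₀ / (1 + (n₀−1)/N) = 435 / (1 + 434/1000) = 435 / 1.4340 ≈ 303.35.
Rounding up, n = 304.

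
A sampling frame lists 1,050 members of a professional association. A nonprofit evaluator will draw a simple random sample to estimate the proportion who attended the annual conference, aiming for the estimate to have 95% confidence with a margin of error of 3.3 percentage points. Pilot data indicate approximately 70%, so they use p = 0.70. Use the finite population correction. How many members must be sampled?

For 95% confidence, z = 1.960.
Unadjusted: n₀ = 1.960² × 0.70 × 0.30 / 0.033² ≈ 740.80, so n₀ = 741.
Finite population correction with N = 1,050: n = n₀ / (1 + (n₀−1)/N) = 741 / (1 + 740/1050) = 741 / 1.7048 ≈ 434.66.
Rounding up, n = 435.

435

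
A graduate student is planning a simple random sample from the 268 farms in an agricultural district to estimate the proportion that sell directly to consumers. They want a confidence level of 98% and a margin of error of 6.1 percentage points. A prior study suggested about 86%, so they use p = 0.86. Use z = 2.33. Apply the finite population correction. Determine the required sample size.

107

Unadjusted: n₀ = 2.33² × 0.86 × 0.14 / 0.061² ≈ 175.66, so n₀ = 176.
Finite population correction with N = 268: n = n₀ / (1 + (n₀−1)/N) = 176 / (1 + 175/268) = 176 / 1.6530 ≈ 106.47.
Rounding up, n = 107.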